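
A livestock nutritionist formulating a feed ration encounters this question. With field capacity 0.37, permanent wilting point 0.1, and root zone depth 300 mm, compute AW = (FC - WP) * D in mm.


AW = (FC - WP) * D
   = (0.37 - 0.1) * 300
   = 0.27 * 300
   = 81 mm


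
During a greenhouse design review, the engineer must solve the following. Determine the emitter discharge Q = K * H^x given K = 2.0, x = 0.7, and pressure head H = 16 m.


Q = K * H^x
  = 2.0 * 16^0.7
  = 2.0 * 6.9644
  = 13.93 L/h


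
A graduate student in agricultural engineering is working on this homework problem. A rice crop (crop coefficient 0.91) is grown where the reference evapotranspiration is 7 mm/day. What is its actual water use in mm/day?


ETc = Kc * ET0
    = 0.91 * 7
    = 6.37 mm/day


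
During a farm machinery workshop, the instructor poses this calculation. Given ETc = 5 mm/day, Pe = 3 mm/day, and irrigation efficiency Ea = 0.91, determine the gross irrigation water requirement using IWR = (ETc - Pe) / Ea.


IWR = (ETc - Pe) / Ea
    = (5 - 3) / 0.91
    = 2 / 0.91
    = 2.20 mm/day


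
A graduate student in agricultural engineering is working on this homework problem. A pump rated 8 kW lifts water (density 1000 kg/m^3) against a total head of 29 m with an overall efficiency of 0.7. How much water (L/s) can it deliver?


Q = (P * 1000 * eta) / (rho * g * H)
  = (8 * 1000 * 0.7) / (1000 * 9.81 * 29)
  = 5600 / 284490
  = 0.01968 m^3/s = 19.68 L/s


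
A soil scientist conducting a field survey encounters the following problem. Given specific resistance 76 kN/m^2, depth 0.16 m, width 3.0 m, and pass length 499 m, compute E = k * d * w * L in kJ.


E = k * d * w * L
  = 76 * 0.16 * 3.0 * 499
  = 18203.52 kJ


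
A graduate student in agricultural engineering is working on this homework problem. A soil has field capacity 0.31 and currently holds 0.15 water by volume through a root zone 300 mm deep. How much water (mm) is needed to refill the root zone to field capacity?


SMD = (FC - theta) * D
    = (0.31 - 0.15) * 300
    = 0.160 * 300
    = 48 mm


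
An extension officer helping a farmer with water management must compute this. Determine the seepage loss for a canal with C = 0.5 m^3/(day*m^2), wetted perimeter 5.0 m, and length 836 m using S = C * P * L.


S = C * P * L
  = 0.5 * 5.0 * 836
  = 2090 m^3/day


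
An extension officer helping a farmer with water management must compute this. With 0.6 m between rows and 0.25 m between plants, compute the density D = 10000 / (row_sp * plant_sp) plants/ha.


D = 10000 / (row_sp * plant_sp)
  = 10000 / (0.6 * 0.25)
  = 10000 / 0.1500
  = 66666.67 plants/ha


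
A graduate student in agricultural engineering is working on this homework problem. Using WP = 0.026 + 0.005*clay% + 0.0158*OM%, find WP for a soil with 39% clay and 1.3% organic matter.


WP = 0.026 + 0.005*39 + 0.0158*1.3
   = 0.026 + 0.1950 + 0.0205
   = 0.2415


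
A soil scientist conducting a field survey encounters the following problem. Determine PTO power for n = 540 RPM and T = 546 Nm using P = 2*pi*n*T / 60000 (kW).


P = 2*pi*n*T / 60000
  = 2*pi * 540 * 546 / 60000
  = 1852534.36 / 60000
  = 30.88 kW


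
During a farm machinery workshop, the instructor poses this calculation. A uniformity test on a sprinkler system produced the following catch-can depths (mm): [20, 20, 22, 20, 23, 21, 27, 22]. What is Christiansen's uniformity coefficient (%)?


xbar = 175 / 8 = 21.875
sum|xi - xbar| = 13
CU = 100 * (1 - 13 / (8 * 21.875))
   = 100 * (1 - 0.0743)
   = 92.57%


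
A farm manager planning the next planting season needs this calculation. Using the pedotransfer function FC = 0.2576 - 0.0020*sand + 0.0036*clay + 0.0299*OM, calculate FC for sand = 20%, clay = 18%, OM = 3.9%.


FC = 0.2576 - 0.0020*20 + 0.0036*18 + 0.0299*3.9
   = 0.2576 - 0.0400 + 0.0648 + 0.1166
   = 0.3990


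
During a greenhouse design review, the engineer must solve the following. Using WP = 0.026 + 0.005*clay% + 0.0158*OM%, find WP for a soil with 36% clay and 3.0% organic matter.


WP = 0.026 + 0.005*36 + 0.0158*3.0
   = 0.026 + 0.1800 + 0.0474
   = 0.2534


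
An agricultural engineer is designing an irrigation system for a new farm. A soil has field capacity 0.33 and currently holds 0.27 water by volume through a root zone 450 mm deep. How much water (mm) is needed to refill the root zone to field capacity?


SMD = (FC - theta) * D
    = (0.33 - 0.27) * 450
    = 0.060 * 450
    = 27 mm


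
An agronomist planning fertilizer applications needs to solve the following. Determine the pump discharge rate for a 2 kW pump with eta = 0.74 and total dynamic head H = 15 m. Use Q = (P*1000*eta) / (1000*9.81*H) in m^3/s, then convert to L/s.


Q = (P * 1000 * eta) / (rho * g * H)
  = (2 * 1000 * 0.74) / (1000 * 9.81 * 15)
  = 1480 / 147150
  = 0.01006 m^3/s = 10.06 L/s


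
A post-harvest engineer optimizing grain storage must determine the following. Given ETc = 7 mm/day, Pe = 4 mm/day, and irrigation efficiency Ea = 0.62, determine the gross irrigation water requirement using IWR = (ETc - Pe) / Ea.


IWR = (ETc - Pe) / Ea
    = (7 - 4) / 0.62
    = 3 / 0.62
    = 4.84 mm/day


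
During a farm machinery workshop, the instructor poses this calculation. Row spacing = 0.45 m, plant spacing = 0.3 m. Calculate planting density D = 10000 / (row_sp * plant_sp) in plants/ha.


D = 10000 / (row_sp * plant_sp)
  = 10000 / (0.45 * 0.3)
  = 10000 / 0.1350
  = 74074.07 plants/ha


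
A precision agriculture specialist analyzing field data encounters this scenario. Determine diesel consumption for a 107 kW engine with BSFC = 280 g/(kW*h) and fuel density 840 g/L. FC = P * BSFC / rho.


FC = P * BSFC / rho_fuel
   = 107 * 280 / 840
   = 29960 / 840
   = 35.67 L/h


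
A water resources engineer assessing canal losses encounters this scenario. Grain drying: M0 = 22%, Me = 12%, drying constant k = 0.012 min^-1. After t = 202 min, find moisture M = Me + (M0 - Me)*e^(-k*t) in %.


M = Me + (M0 - Me) * e^(-k*t)
  = 12 + (22 - 12) * e^(-0.012*202)
  = 12 + 10 * e^(-2.424)
  = 12 + 10 * 0.08857
  = 12 + 0.8857
  = 12.89%


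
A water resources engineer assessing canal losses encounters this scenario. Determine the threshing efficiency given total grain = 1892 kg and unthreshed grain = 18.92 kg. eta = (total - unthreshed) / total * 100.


eta = (total - unthreshed) / total * 100
    = (1892 - 18.92) / 1892 * 100
    = 1873.08 / 1892 * 100
    = 99%


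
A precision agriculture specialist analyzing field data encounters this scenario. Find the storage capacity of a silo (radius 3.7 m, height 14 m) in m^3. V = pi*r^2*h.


V = pi * r^2 * h
  = pi * 3.7^2 * 14
  = pi * 13.69 * 14
  = 602.12 m^3


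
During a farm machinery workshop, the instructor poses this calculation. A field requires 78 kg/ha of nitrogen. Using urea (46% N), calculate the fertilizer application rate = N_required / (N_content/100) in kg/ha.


Rate = N_required / (N_content / 100)
     = 78 / (46 / 100)
     = 78 / 0.46
     = 169.57 kg/ha


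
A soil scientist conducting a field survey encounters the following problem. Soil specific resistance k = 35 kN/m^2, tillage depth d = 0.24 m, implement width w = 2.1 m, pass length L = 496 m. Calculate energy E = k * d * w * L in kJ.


E = k * d * w * L
  = 35 * 0.24 * 2.1 * 496
  = 8749.44 kJ


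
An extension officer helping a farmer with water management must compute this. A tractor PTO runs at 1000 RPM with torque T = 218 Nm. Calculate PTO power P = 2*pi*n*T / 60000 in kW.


P = 2*pi*n*T / 60000
  = 2*pi * 1000 * 218 / 60000
  = 1369734.40 / 60000
  = 22.83 kW


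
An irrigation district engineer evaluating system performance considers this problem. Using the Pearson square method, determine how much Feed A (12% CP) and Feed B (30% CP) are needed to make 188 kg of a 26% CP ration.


parts_A = CP_b - target = 30 - 26 = 4
parts_B = target - CP_a = 26 - 12 = 14
total_parts = 4 + 14 = 18
Feed A = 188 * 4 / 18 = 41.78 kg
Feed B = 188 * 14 / 18 = 146.22 kg

41.78 kg


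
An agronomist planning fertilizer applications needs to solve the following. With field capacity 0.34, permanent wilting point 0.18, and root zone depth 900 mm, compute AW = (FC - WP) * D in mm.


AW = (FC - WP) * D
   = (0.34 - 0.18) * 900
   = 0.16 * 900
   = 144 mm


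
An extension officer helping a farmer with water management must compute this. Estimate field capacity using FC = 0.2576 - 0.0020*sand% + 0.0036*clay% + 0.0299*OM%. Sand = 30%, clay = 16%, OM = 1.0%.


FC = 0.2576 - 0.0020*30 + 0.0036*16 + 0.0299*1.0
   = 0.2576 - 0.0600 + 0.0576 + 0.0299
   = 0.2851


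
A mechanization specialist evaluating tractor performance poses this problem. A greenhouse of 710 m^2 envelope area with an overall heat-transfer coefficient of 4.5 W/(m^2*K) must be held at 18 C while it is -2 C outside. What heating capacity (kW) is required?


dT = 18 - (-2) = 20 K
Q = U * A * dT
  = 4.5 * 710 * 20
  = 63900 W = 63.90 kW


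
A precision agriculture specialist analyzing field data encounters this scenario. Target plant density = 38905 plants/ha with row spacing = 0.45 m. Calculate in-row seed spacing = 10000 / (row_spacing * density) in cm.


spacing = 10000 / (row_sp * density)
        = 10000 / (0.45 * 38905)
        = 10000 / 17507.25
        = 0.57119 m = 57.12 cm


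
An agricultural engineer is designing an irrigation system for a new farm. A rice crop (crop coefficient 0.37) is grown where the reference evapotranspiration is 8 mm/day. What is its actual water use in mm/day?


ETc = Kc * ET0
    = 0.37 * 8
    = 2.96 mm/day


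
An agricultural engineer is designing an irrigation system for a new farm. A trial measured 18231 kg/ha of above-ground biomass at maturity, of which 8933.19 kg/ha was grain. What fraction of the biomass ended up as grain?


HI = grain_yield / biomass
   = 8933.19 / 18231
   = 0.49


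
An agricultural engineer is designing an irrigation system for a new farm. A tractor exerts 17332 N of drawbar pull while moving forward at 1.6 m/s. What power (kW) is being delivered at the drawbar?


P = F * v / 1000
  = 17332 * 1.6 / 1000
  = 27731.20 / 1000
  = 27.73 kW


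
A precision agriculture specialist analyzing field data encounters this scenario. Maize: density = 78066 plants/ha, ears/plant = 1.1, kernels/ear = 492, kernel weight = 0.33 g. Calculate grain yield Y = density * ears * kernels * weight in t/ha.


Y = density * ears * kernels * kw
  = 78066 * 1.1 * 492 * 0.33 g/ha
  = 13942275.34 g/ha
  = 13942.28 kg/ha = 13.94 t/ha


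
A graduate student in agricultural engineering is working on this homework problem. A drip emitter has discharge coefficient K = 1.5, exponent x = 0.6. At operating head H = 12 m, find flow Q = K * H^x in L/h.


Q = K * H^x
  = 1.5 * 12^0.6
  = 1.5 * 4.4413
  = 6.66 L/h


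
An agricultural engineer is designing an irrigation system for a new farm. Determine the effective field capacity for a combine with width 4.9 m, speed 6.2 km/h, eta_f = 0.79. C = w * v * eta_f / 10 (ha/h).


C = w * v * eta_f / 10
  = 4.9 * 6.2 * 0.79 / 10
  = 24.00 / 10
  = 2.40 ha/h


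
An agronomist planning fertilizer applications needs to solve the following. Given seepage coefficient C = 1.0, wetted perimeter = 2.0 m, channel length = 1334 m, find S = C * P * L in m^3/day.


S = C * P * L
  = 1.0 * 2.0 * 1334
  = 2668 m^3/day


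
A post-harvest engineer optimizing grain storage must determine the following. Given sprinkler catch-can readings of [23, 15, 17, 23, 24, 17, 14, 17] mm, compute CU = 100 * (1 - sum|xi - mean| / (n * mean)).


xbar = 150 / 8 = 18.750
sum|xi - xbar| = 27.500
CU = 100 * (1 - 27.500 / (8 * 18.750))
   = 100 * (1 - 0.1833)
   = 81.67%


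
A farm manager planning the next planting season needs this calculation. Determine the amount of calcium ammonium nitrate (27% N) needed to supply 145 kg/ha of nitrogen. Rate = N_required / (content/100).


Rate = N_required / (N_content / 100)
     = 145 / (27 / 100)
     = 145 / 0.27
     = 537.04 kg/ha


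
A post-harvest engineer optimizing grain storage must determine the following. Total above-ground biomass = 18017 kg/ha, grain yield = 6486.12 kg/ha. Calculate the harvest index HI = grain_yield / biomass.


HI = grain_yield / biomass
   = 6486.12 / 18017
   = 0.36


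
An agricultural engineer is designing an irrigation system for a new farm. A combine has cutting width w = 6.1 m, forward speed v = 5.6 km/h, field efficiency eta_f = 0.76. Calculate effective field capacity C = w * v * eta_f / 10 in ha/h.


C = w * v * eta_f / 10
  = 6.1 * 5.6 * 0.76 / 10
  = 25.96 / 10
  = 2.60 ha/h


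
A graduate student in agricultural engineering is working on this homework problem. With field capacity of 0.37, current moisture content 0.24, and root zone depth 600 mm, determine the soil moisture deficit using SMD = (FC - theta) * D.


SMD = (FC - theta) * D
    = (0.37 - 0.24) * 600
    = 0.130 * 600
    = 78 mm


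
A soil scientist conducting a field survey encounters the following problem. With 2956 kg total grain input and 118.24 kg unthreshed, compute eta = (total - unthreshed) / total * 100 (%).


eta = (total - unthreshed) / total * 100
    = (2956 - 118.24) / 2956 * 100
    = 2837.76 / 2956 * 100
    = 96%


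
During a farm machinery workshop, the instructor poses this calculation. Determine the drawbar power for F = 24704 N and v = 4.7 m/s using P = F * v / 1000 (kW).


P = F * v / 1000
  = 24704 * 4.7 / 1000
  = 116108.80 / 1000
  = 116.11 kW


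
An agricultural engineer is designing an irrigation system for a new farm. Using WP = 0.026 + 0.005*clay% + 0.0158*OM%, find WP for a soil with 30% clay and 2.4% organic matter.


WP = 0.026 + 0.005*30 + 0.0158*2.4
   = 0.026 + 0.1500 + 0.0379
   = 0.2139


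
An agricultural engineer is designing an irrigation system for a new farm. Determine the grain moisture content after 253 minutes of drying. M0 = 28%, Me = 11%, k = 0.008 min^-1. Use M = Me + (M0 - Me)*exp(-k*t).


M = Me + (M0 - Me) * e^(-k*t)
  = 11 + (28 - 11) * e^(-0.008*253)
  = 11 + 17 * e^(-2.024)
  = 11 + 17 * 0.13213
  = 11 + 2.2461
  = 13.25%


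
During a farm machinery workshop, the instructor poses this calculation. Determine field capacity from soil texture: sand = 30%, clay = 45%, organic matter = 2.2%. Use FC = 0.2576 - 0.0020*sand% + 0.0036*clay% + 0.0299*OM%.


FC = 0.2576 - 0.0020*30 + 0.0036*45 + 0.0299*2.2
   = 0.2576 - 0.0600 + 0.1620 + 0.0658
   = 0.4254


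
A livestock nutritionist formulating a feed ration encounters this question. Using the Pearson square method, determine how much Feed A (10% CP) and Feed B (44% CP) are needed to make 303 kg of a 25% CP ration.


parts_A = CP_b - target = 44 - 25 = 19
parts_B = target - CP_a = 25 - 10 = 15
total_parts = 19 + 15 = 34
Feed A = 303 * 19 / 34 = 169.32 kg
Feed B = 303 * 15 / 34 = 133.68 kg

169.32 kg


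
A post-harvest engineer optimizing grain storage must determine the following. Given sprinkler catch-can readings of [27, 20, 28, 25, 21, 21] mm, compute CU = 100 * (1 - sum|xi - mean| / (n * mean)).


xbar = 142 / 6 = 23.667
sum|xi - xbar| = 18
CU = 100 * (1 - 18 / (6 * 23.667))
   = 100 * (1 - 0.1268)
   = 87.32%


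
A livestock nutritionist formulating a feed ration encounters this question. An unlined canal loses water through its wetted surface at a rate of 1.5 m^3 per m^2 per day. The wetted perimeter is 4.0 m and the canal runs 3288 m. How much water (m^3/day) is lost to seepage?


S = C * P * L
  = 1.5 * 4.0 * 3288
  = 19728 m^3/day


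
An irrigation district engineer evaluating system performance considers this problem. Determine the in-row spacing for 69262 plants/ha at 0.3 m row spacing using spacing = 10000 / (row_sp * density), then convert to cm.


spacing = 10000 / (row_sp * density)
        = 10000 / (0.3 * 69262)
        = 10000 / 20778.60
        = 0.48126 m = 48.13 cm


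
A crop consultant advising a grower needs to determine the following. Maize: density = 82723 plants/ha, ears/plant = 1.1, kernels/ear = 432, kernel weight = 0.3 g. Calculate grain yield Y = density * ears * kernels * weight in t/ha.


Y = density * ears * kernels * kw
  = 82723 * 1.1 * 432 * 0.3 g/ha
  = 11792990.88 g/ha
  = 11792.99 kg/ha = 11.79 t/ha


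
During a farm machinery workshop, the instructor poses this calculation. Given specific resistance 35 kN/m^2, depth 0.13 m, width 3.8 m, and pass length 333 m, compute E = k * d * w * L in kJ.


E = k * d * w * L
  = 35 * 0.13 * 3.8 * 333
  = 5757.57 kJ


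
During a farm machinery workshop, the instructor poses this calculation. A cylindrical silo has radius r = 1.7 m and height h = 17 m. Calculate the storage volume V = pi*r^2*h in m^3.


V = pi * r^2 * h
  = pi * 1.7^2 * 17
  = pi * 2.89 * 17
  = 154.35 m^3


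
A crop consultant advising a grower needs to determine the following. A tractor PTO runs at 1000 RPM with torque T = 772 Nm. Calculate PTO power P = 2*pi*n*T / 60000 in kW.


P = 2*pi*n*T / 60000
  = 2*pi * 1000 * 772 / 60000
  = 4850619.06 / 60000
  = 80.84 kW


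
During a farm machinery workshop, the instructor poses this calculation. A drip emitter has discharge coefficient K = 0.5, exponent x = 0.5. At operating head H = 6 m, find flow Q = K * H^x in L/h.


Q = K * H^x
  = 0.5 * 6^0.5
  = 0.5 * 2.4495
  = 1.22 L/h


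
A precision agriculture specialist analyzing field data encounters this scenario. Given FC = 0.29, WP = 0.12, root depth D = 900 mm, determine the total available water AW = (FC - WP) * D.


AW = (FC - WP) * D
   = (0.29 - 0.12) * 900
   = 0.17 * 900
   = 153 mm


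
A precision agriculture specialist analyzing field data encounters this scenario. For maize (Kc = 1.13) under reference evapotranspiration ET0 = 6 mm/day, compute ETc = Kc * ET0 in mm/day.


ETc = Kc * ET0
    = 1.13 * 6
    = 6.78 mm/day


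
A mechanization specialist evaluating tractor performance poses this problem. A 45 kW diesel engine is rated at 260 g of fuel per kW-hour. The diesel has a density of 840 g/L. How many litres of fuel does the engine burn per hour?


FC = P * BSFC / rho_fuel
   = 45 * 260 / 840
   = 11700 / 840
   = 13.93 L/h


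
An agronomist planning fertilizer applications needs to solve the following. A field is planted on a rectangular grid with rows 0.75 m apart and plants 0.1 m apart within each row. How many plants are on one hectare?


D = 10000 / (row_sp * plant_sp)
  = 10000 / (0.75 * 0.1)
  = 10000 / 0.0750
  = 133333.33 plants/ha


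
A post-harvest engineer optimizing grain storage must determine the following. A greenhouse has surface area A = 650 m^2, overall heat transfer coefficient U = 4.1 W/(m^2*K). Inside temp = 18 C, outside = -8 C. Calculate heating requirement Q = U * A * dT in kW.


dT = 18 - (-8) = 26 K
Q = U * A * dT
  = 4.1 * 650 * 26
  = 69290 W = 69.29 kW


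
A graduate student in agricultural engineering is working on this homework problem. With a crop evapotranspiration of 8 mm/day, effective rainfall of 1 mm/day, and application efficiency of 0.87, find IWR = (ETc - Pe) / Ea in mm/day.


IWR = (ETc - Pe) / Ea
    = (8 - 1) / 0.87
    = 7 / 0.87
    = 8.05 mm/day


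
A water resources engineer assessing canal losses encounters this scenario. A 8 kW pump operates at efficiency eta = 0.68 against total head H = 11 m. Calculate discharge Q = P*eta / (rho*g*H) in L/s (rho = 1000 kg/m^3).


Q = (P * 1000 * eta) / (rho * g * H)
  = (8 * 1000 * 0.68) / (1000 * 9.81 * 11)
  = 5440 / 107910
  = 0.05041 m^3/s = 50.41 L/s


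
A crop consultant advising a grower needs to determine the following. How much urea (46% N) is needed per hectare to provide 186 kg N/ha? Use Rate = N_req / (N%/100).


Rate = N_required / (N_content / 100)
     = 186 / (46 / 100)
     = 186 / 0.46
     = 404.35 kg/ha


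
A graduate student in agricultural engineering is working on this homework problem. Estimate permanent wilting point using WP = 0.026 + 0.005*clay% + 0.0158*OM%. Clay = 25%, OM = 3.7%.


WP = 0.026 + 0.005*25 + 0.0158*3.7
   = 0.026 + 0.1250 + 0.0585
   = 0.2095


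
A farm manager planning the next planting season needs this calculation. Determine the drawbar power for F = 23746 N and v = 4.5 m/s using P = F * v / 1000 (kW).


P = F * v / 1000
  = 23746 * 4.5 / 1000
  = 106857 / 1000
  = 106.86 kW


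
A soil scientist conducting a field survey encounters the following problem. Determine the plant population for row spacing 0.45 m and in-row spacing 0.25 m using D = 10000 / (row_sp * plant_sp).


D = 10000 / (row_sp * plant_sp)
  = 10000 / (0.45 * 0.25)
  = 10000 / 0.1125
  = 88888.89 plants/ha


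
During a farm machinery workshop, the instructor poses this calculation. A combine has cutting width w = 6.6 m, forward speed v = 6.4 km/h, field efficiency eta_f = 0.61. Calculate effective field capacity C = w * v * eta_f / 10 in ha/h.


C = w * v * eta_f / 10
  = 6.6 * 6.4 * 0.61 / 10
  = 25.77 / 10
  = 2.58 ha/h


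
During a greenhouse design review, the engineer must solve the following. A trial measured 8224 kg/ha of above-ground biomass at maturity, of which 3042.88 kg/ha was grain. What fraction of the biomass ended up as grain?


HI = grain_yield / biomass
   = 3042.88 / 8224
   = 0.37


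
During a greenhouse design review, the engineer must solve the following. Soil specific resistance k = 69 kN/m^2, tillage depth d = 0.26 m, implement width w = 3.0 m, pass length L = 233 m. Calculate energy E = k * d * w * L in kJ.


E = k * d * w * L
  = 69 * 0.26 * 3.0 * 233
  = 12540.06 kJ


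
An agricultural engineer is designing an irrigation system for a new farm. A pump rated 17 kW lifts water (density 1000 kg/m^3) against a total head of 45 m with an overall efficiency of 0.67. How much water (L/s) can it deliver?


Q = (P * 1000 * eta) / (rho * g * H)
  = (17 * 1000 * 0.67) / (1000 * 9.81 * 45)
  = 11390 / 441450
  = 0.02580 m^3/s = 25.80 L/s


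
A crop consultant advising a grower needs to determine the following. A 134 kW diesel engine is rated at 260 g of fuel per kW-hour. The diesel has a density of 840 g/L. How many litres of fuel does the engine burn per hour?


FC = P * BSFC / rho_fuel
   = 134 * 260 / 840
   = 34840 / 840
   = 41.48 L/h


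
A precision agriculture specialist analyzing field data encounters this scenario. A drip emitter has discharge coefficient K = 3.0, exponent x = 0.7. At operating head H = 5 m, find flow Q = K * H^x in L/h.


Q = K * H^x
  = 3.0 * 5^0.7
  = 3.0 * 3.0852
  = 9.26 L/h


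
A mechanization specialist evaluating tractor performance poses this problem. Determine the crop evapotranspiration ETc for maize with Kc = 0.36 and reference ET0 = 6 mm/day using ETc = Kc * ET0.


ETc = Kc * ET0
    = 0.36 * 6
    = 2.16 mm/day


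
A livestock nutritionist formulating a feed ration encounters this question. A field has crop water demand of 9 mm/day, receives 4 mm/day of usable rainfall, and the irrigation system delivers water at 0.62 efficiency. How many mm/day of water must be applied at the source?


IWR = (ETc - Pe) / Ea
    = (9 - 4) / 0.62
    = 5 / 0.62
    = 8.06 mm/day


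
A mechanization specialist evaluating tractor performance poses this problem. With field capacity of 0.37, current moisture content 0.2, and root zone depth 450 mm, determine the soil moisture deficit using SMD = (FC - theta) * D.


SMD = (FC - theta) * D
    = (0.37 - 0.2) * 450
    = 0.170 * 450
    = 76.50 mm


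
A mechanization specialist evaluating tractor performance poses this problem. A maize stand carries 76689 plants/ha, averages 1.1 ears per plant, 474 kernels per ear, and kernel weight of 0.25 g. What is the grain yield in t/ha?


Y = density * ears * kernels * kw
  = 76689 * 1.1 * 474 * 0.25 g/ha
  = 9996411.15 g/ha
  = 9996.41 kg/ha = 10.00 t/ha


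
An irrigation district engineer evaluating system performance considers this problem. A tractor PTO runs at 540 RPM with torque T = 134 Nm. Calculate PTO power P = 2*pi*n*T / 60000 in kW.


P = 2*pi*n*T / 60000
  = 2*pi * 540 * 134 / 60000
  = 454651.29 / 60000
  = 7.58 kW


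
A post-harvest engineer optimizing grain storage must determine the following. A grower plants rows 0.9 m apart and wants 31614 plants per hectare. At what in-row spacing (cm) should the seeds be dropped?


spacing = 10000 / (row_sp * density)
        = 10000 / (0.9 * 31614)
        = 10000 / 28452.60
        = 0.35146 m = 35.15 cm


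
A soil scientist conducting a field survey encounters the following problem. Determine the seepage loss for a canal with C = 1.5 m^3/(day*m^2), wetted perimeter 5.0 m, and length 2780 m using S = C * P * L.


S = C * P * L
  = 1.5 * 5.0 * 2780
  = 20850 m^3/day


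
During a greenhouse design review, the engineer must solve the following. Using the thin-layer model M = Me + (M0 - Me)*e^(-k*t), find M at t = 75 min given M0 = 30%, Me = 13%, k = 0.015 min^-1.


M = Me + (M0 - Me) * e^(-k*t)
  = 13 + (30 - 13) * e^(-0.015*75)
  = 13 + 17 * e^(-1.125)
  = 13 + 17 * 0.32465
  = 13 + 5.5191
  = 18.52%


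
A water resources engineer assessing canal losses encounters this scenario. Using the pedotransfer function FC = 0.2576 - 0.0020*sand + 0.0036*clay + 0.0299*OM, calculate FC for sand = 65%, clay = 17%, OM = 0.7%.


FC = 0.2576 - 0.0020*65 + 0.0036*17 + 0.0299*0.7
   = 0.2576 - 0.1300 + 0.0612 + 0.0209
   = 0.2097


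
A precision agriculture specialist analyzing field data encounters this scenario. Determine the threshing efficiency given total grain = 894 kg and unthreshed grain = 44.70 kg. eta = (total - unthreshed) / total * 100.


eta = (total - unthreshed) / total * 100
    = (894 - 44.70) / 894 * 100
    = 849.30 / 894 * 100
    = 95%


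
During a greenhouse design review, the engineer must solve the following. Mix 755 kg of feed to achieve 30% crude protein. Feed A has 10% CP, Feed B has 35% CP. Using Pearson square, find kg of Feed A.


parts_A = CP_b - target = 35 - 30 = 5
parts_B = target - CP_a = 30 - 10 = 20
total_parts = 5 + 20 = 25
Feed A = 755 * 5 / 25 = 151 kg
Feed B = 755 * 20 / 25 = 604 kg

151 kg


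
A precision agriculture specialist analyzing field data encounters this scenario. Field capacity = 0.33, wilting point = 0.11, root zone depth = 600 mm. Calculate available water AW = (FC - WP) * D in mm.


AW = (FC - WP) * D
   = (0.33 - 0.11) * 600
   = 0.22 * 600
   = 132 mm


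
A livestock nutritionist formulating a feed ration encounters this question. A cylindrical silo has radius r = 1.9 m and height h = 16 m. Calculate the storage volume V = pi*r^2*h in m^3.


V = pi * r^2 * h
  = pi * 1.9^2 * 16
  = pi * 3.61 * 16
  = 181.46 m^3


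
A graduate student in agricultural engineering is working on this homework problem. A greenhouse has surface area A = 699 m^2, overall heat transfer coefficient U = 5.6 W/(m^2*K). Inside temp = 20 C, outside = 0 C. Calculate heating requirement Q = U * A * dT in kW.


dT = 20 - (0) = 20 K
Q = U * A * dT
  = 5.6 * 699 * 20
  = 78288 W = 78.29 kW


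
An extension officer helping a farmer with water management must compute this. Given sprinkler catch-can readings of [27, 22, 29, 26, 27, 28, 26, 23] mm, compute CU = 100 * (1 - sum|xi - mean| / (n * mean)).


xbar = 208 / 8 = 26
sum|xi - xbar| = 14
CU = 100 * (1 - 14 / (8 * 26))
   = 100 * (1 - 0.0673)
   = 93.27%


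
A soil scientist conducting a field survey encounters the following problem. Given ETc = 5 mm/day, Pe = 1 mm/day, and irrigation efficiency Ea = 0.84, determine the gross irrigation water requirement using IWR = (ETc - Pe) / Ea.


IWR = (ETc - Pe) / Ea
    = (5 - 1) / 0.84
    = 4 / 0.84
    = 4.76 mm/day


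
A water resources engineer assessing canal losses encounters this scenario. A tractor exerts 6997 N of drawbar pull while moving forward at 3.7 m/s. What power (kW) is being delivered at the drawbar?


P = F * v / 1000
  = 6997 * 3.7 / 1000
  = 25888.90 / 1000
  = 25.89 kW


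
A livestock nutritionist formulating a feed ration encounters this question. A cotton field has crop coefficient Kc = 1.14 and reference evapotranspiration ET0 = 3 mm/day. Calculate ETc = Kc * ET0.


ETc = Kc * ET0
    = 1.14 * 3
    = 3.42 mm/day


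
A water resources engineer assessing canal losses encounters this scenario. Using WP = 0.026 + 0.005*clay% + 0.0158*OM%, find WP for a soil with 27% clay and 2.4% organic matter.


WP = 0.026 + 0.005*27 + 0.0158*2.4
   = 0.026 + 0.1350 + 0.0379
   = 0.1989


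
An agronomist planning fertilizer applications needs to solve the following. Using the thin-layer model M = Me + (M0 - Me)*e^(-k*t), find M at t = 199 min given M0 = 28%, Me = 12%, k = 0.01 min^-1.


M = Me + (M0 - Me) * e^(-k*t)
  = 12 + (28 - 12) * e^(-0.01*199)
  = 12 + 16 * e^(-1.990)
  = 12 + 16 * 0.13670
  = 12 + 2.1871
  = 14.19%


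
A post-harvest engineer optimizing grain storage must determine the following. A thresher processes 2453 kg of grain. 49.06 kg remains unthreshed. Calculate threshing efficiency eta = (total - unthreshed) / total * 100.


eta = (total - unthreshed) / total * 100
    = (2453 - 49.06) / 2453 * 100
    = 2403.94 / 2453 * 100
    = 98%


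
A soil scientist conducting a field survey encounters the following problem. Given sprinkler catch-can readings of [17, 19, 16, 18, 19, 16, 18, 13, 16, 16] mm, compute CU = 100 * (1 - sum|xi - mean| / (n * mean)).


xbar = 168 / 10 = 16.800
sum|xi - xbar| = 14
CU = 100 * (1 - 14 / (10 * 16.800))
   = 100 * (1 - 0.0833)
   = 91.67%


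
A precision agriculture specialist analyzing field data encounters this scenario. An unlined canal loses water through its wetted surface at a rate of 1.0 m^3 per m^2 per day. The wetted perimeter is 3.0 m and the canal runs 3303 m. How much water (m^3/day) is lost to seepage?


S = C * P * L
  = 1.0 * 3.0 * 3303
  = 9909 m^3/day


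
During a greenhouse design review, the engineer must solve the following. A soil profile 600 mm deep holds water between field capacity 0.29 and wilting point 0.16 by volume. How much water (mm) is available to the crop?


AW = (FC - WP) * D
   = (0.29 - 0.16) * 600
   = 0.13 * 600
   = 78 mm


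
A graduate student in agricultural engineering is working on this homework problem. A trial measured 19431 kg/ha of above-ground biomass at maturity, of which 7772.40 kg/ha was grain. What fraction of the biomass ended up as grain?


HI = grain_yield / biomass
   = 7772.40 / 19431
   = 0.40


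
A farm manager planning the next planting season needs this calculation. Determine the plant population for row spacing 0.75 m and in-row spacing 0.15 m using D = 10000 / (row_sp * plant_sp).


D = 10000 / (row_sp * plant_sp)
  = 10000 / (0.75 * 0.15)
  = 10000 / 0.1125
  = 88888.89 plants/ha


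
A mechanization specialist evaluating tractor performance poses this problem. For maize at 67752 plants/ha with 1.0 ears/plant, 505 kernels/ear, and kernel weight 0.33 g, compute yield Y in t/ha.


Y = density * ears * kernels * kw
  = 67752 * 1.0 * 505 * 0.33 g/ha
  = 11290870.80 g/ha
  = 11290.87 kg/ha = 11.29 t/ha


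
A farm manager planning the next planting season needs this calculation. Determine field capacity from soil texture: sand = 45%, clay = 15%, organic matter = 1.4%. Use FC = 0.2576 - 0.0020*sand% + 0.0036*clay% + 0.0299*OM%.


FC = 0.2576 - 0.0020*45 + 0.0036*15 + 0.0299*1.4
   = 0.2576 - 0.0900 + 0.0540 + 0.0419
   = 0.2635


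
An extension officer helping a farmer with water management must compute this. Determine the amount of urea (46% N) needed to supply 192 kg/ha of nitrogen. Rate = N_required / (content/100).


Rate = N_required / (N_content / 100)
     = 192 / (46 / 100)
     = 192 / 0.46
     = 417.39 kg/ha


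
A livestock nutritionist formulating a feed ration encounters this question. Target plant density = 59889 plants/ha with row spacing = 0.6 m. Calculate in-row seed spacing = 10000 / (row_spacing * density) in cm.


spacing = 10000 / (row_sp * density)
        = 10000 / (0.6 * 59889)
        = 10000 / 35933.40
        = 0.27829 m = 27.83 cm


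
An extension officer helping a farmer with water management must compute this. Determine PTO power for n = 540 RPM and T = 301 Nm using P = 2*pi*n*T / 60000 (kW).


P = 2*pi*n*T / 60000
  = 2*pi * 540 * 301 / 60000
  = 1021268.94 / 60000
  = 17.02 kW


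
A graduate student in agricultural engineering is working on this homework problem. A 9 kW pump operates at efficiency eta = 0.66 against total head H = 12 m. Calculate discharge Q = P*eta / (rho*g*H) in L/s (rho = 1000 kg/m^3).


Q = (P * 1000 * eta) / (rho * g * H)
  = (9 * 1000 * 0.66) / (1000 * 9.81 * 12)
  = 5940 / 117720
  = 0.05046 m^3/s = 50.46 L/s


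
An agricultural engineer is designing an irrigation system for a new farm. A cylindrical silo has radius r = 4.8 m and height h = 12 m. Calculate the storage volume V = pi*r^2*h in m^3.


V = pi * r^2 * h
  = pi * 4.8^2 * 12
  = pi * 23.04 * 12
  = 868.59 m^3


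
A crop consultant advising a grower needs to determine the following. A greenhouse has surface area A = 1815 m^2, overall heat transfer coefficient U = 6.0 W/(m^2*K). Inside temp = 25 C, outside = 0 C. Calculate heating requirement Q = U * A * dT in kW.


dT = 25 - (0) = 25 K
Q = U * A * dT
  = 6.0 * 1815 * 25
  = 272250 W = 272.25 kW


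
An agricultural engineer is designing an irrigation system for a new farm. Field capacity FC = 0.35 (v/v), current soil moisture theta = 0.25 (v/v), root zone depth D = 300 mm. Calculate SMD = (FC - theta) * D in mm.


SMD = (FC - theta) * D
    = (0.35 - 0.25) * 300
    = 0.100 * 300
    = 30 mm


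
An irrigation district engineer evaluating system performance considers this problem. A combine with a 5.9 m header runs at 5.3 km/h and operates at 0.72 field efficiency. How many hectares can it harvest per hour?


C = w * v * eta_f / 10
  = 5.9 * 5.3 * 0.72 / 10
  = 22.51 / 10
  = 2.25 ha/h


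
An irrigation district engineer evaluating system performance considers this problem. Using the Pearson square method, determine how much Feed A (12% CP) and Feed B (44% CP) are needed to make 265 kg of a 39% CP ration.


parts_A = CP_b - target = 44 - 39 = 5
parts_B = target - CP_a = 39 - 12 = 27
total_parts = 5 + 27 = 32
Feed A = 265 * 5 / 32 = 41.41 kg
Feed B = 265 * 27 / 32 = 223.59 kg

41.41 kg


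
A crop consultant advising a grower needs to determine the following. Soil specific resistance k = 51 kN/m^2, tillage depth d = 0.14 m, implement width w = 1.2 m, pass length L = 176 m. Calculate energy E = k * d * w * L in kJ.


E = k * d * w * L
  = 51 * 0.14 * 1.2 * 176
  = 1507.97 kJ


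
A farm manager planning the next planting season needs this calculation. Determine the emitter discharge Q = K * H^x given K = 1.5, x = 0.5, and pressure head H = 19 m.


Q = K * H^x
  = 1.5 * 19^0.5
  = 1.5 * 4.3589
  = 6.54 L/h


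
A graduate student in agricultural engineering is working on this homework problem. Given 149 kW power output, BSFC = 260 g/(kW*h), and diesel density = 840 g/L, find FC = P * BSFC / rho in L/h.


FC = P * BSFC / rho_fuel
   = 149 * 260 / 840
   = 38740 / 840
   = 46.12 L/h


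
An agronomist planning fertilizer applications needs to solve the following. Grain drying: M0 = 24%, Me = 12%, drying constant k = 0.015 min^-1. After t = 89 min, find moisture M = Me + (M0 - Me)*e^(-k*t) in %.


M = Me + (M0 - Me) * e^(-k*t)
  = 12 + (24 - 12) * e^(-0.015*89)
  = 12 + 12 * e^(-1.335)
  = 12 + 12 * 0.26316
  = 12 + 3.1579
  = 15.16%


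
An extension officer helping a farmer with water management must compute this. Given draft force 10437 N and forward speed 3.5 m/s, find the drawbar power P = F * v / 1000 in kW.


P = F * v / 1000
  = 10437 * 3.5 / 1000
  = 36529.50 / 1000
  = 36.53 kW


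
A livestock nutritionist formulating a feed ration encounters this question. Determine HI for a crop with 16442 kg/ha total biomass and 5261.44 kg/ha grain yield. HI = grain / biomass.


HI = grain_yield / biomass
   = 5261.44 / 16442
   = 0.32


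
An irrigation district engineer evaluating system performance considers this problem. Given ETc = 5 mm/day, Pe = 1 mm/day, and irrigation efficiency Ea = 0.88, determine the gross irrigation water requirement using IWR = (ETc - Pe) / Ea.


IWR = (ETc - Pe) / Ea
    = (5 - 1) / 0.88
    = 4 / 0.88
    = 4.55 mm/day


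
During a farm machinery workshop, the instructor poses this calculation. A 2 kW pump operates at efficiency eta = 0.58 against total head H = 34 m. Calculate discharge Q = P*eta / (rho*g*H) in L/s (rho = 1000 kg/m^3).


Q = (P * 1000 * eta) / (rho * g * H)
  = (2 * 1000 * 0.58) / (1000 * 9.81 * 34)
  = 1160 / 333540
  = 0.00348 m^3/s = 3.48 L/s


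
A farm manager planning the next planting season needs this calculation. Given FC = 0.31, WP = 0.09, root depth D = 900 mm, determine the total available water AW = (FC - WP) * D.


AW = (FC - WP) * D
   = (0.31 - 0.09) * 900
   = 0.22 * 900
   = 198 mm


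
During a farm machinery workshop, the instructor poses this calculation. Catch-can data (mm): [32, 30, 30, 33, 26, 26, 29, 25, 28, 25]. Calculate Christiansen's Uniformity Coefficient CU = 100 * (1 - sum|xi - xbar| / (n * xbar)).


xbar = 284 / 10 = 28.400
sum|xi - xbar| = 24
CU = 100 * (1 - 24 / (10 * 28.400))
   = 100 * (1 - 0.0845)
   = 91.55%


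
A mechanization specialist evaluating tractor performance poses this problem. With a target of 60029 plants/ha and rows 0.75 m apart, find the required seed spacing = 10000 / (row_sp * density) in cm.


spacing = 10000 / (row_sp * density)
        = 10000 / (0.75 * 60029)
        = 10000 / 45021.75
        = 0.22211 m = 22.21 cm


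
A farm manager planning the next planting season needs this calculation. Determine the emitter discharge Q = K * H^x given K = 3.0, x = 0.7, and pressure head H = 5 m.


Q = K * H^x
  = 3.0 * 5^0.7
  = 3.0 * 3.0852
  = 9.26 L/h


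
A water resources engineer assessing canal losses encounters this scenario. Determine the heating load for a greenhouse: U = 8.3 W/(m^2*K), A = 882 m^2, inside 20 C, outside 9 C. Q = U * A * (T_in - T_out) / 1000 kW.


dT = 20 - (9) = 11 K
Q = U * A * dT
  = 8.3 * 882 * 11
  = 80526.60 W = 80.53 kW


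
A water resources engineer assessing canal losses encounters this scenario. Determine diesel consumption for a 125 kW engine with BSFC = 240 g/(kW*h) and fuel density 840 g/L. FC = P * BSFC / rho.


FC = P * BSFC / rho_fuel
   = 125 * 240 / 840
   = 30000 / 840
   = 35.71 L/h


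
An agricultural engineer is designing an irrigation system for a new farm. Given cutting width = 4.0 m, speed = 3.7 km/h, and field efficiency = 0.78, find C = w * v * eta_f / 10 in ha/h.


C = w * v * eta_f / 10
  = 4.0 * 3.7 * 0.78 / 10
  = 11.54 / 10
  = 1.15 ha/h


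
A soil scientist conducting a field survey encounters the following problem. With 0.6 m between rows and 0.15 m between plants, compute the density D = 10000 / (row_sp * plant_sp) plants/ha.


D = 10000 / (row_sp * plant_sp)
  = 10000 / (0.6 * 0.15)
  = 10000 / 0.0900
  = 111111.11 plants/ha


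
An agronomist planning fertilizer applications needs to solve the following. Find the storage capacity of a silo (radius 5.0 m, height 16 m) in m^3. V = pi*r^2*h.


V = pi * r^2 * h
  = pi * 5.0^2 * 16
  = pi * 25 * 16
  = 1256.64 m^3


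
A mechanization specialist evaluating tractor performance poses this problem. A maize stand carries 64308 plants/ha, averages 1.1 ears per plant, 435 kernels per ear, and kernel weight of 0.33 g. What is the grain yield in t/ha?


Y = density * ears * kernels * kw
  = 64308 * 1.1 * 435 * 0.33 g/ha
  = 10154554.74 g/ha
  = 10154.55 kg/ha = 10.15 t/ha


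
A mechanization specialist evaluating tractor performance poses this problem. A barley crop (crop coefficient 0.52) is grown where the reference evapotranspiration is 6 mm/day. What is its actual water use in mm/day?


ETc = Kc * ET0
    = 0.52 * 6
    = 3.12 mm/day
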